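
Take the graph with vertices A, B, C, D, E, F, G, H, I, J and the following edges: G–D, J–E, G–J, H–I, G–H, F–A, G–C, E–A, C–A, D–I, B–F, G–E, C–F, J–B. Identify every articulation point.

Removing G increases the component count from 1 to 2, so G is a cut vertex.
By contrast removing I leaves 1 component; it is not a cut vertex. No other vertex is a cut vertex either.

G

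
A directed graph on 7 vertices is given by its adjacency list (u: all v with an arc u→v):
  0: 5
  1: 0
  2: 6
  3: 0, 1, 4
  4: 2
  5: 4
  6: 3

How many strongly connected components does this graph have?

1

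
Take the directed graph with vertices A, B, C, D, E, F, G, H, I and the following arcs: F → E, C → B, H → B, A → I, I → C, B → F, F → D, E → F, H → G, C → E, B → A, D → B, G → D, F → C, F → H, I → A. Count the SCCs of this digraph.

{A, B, C, D, E, F, G, H, I} are all mutually reachable — one SCC of size 9.
That gives 1 strongly connected component.

1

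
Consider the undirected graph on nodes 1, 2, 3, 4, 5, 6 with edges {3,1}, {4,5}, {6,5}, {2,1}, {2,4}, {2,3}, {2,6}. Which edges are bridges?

none

The edges on the cycle 2-3-1-2 are not bridges since each lies on that cycle.
Every edge lies on some cycle, so there are no bridges.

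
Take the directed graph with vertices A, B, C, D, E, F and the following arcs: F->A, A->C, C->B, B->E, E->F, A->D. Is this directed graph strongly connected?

No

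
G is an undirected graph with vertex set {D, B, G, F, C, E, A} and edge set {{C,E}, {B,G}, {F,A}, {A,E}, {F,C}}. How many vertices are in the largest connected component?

4

D is isolated — a component by itself.
Starting from B we can reach B, G. That is one component of size 2.
Starting from A we can reach A, C, E, F. That is one component of size 4.
The largest has 4 vertices.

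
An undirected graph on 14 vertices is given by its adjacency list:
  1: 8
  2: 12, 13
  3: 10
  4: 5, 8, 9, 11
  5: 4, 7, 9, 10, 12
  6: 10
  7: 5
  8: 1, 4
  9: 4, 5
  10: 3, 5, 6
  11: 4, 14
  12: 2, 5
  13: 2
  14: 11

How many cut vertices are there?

7

Removing 2 increases the component count from 1 to 2, so 2 is a cut vertex.
Removing 4 increases the component count from 1 to 3, so 4 is a cut vertex.
Removing 5 increases the component count from 1 to 4, so 5 is a cut vertex.
Likewise 8, 10, 11, 12 are cut vertices.
By contrast removing 13 leaves 1 component; it is not a cut vertex. No other vertex is a cut vertex either.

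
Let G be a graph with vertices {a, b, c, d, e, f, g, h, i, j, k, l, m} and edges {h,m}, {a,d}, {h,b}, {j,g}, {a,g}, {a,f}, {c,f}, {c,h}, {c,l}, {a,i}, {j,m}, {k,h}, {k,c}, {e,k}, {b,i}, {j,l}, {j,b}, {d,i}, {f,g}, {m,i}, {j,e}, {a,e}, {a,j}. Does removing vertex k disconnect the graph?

No

Deleting k leaves 1 component (was 1) (its neighbors c, e, h remain connected to each other), so k is not a cut vertex.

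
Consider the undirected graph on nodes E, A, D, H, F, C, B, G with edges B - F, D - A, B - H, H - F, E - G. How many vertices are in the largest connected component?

3

C is isolated — a component by itself.
Starting from A we can reach A, D. That is one component of size 2.
Starting from E we can reach E, G. That is one component of size 2.
Starting from B we can reach B, F, H. That is one component of size 3.
The largest has 3 vertices.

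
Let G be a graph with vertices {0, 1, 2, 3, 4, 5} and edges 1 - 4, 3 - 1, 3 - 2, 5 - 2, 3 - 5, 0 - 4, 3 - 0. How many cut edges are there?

0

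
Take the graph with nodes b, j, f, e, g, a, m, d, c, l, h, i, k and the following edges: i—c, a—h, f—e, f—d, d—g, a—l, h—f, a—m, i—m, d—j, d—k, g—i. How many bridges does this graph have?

The edges on the cycle a-h-f-d-g-i-m-a are not bridges since each lies on that cycle.
But removing c—i disconnects c from i; removing k—d disconnects k from d; removing j—d disconnects j from d; removing a—l disconnects a from l — these are bridges.
In total 5 edges are bridges.

5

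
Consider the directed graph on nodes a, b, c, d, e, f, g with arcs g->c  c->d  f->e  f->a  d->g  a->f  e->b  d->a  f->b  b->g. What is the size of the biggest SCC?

7

{a, b, c, d, e, f, g} are all mutually reachable — one SCC of size 7.
The largest has 7 vertices.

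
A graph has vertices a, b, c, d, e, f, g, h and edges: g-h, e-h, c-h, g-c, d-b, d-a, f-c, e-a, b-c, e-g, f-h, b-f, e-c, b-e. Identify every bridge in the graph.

none

The edges on the cycle b-f-c-b are not bridges since each lies on that cycle.
Every edge lies on some cycle, so there are no bridges.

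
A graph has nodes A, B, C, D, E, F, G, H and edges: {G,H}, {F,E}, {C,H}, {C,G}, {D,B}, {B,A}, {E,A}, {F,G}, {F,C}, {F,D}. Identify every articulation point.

F

Removing F increases the component count from 1 to 2, so F is a cut vertex.
By contrast removing C leaves 1 component; it is not a cut vertex. No other vertex is a cut vertex either.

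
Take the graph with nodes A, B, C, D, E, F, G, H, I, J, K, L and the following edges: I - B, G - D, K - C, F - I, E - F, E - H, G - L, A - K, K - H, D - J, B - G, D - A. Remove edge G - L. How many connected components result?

2

Before removal there is 1 component.
G - L is a bridge — removing it separates G's side from L's side.
After removal: 2 components.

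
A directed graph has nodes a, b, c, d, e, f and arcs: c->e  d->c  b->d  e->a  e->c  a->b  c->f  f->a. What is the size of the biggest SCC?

6

{a, b, c, d, e, f} are all mutually reachable — one SCC of size 6.
The largest has 6 vertices.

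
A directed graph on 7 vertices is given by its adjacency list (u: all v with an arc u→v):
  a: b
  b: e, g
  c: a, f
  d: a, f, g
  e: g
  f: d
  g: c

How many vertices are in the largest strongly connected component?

7

{a, b, c, d, e, f, g} are all mutually reachable — one SCC of size 7.
The largest has 7 vertices.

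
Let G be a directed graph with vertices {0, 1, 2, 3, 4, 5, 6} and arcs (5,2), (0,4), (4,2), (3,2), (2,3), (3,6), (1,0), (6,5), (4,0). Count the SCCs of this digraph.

{2, 3, 5, 6} are all mutually reachable — one SCC of size 4.
{0, 4} are all mutually reachable — one SCC of size 2.
{1} is an SCC by itself.
That gives 3 strongly connected components.

3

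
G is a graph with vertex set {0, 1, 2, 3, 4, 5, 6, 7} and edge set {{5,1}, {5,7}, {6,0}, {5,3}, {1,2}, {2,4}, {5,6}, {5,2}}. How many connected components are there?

1

Starting from 0 we can reach 0, 1, 2, 3, 4, 5, 6, 7. That is one component of size 8.
Total: 1 component.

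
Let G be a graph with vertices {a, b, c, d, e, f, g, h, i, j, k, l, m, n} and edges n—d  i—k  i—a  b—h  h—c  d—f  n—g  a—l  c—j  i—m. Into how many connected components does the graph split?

4

e is isolated — a component by itself.
Starting from d we can reach d, f, g, n. That is one component of size 4.
Starting from b we can reach b, c, h, j. That is one component of size 4.
Starting from a we can reach a, i, k, l, m. That is one component of size 5.
Total: 4 components.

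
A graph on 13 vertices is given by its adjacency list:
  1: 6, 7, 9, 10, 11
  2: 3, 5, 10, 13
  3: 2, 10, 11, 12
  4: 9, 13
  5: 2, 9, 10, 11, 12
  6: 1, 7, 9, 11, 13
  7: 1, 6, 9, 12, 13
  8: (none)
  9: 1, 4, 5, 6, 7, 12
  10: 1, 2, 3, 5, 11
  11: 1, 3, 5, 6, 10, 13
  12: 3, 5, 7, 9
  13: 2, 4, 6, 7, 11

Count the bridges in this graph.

The edges on the cycle 5-2-10-1-11-5 are not bridges since each lies on that cycle.
Every edge lies on some cycle, so there are no bridges.

0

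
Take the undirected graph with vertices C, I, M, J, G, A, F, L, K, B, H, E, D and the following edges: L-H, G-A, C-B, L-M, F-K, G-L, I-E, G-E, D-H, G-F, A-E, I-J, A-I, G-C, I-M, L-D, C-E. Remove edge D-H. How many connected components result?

1

D and H are still connected via D-L-H, so the component count stays at 1.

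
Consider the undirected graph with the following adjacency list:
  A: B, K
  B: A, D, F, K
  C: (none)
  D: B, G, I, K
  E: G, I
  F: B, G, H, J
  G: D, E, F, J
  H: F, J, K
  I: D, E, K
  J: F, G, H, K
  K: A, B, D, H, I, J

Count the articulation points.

Removing J, for instance, still leaves 2 components. No single vertex removal increases the component count — the graph has no articulation points.

0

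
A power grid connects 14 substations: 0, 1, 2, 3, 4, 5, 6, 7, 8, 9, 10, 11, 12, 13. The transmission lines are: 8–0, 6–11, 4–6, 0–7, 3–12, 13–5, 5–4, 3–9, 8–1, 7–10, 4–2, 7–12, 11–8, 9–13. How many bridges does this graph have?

The edges on the cycle 3-9-13-5-4-6-11-8-0-7-12-3 are not bridges since each lies on that cycle.
But removing 1–8 disconnects 1 from 8; removing 7–10 disconnects 7 from 10; removing 4–2 disconnects 4 from 2 — these are bridges.
That makes 3 bridges.

3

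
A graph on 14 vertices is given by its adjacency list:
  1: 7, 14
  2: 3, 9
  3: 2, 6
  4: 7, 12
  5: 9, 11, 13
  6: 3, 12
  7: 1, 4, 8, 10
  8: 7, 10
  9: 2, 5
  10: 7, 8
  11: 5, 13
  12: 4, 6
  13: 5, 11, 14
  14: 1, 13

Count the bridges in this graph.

0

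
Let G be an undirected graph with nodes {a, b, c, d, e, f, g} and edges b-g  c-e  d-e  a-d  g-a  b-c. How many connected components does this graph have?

2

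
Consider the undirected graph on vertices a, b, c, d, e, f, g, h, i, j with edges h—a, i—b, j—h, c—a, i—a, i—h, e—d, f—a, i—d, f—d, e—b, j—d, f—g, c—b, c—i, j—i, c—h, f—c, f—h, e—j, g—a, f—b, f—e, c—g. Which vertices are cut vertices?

none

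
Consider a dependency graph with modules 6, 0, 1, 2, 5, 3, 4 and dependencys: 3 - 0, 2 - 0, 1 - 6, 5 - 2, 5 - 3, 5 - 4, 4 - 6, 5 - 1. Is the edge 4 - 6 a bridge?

No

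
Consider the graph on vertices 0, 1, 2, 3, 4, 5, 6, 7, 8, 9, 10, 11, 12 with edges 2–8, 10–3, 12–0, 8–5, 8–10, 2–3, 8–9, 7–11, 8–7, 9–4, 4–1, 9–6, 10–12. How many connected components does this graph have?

Starting from 0 we can reach 0, 1, 2, 3, 4, 5, 6, 7, 8, 9, 10, 11, 12. That is one component of size 13.
Total: 1 component.

1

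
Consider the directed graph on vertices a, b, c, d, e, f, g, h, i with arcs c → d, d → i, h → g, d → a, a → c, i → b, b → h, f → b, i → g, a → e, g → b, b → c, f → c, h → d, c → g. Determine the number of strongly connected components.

{a, b, c, d, g, h, i} are all mutually reachable — one SCC of size 7.
{e} is an SCC by itself.
{f} is an SCC by itself.
That gives 3 strongly connected components.

3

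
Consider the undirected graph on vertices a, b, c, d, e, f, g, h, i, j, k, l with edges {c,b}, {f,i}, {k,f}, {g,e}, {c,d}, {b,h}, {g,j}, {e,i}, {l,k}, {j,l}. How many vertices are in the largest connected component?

a is isolated — a component by itself.
Starting from b we can reach b, c, d, h. That is one component of size 4.
Starting from e we can reach e, f, g, i, j, k, l. That is one component of size 7.
The largest has 7 vertices.

7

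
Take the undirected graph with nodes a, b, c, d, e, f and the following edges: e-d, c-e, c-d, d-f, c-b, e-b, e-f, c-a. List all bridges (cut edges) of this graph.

a-c

The edges on the cycle c-e-b-c are not bridges since each lies on that cycle.
But removing a-c disconnects a from c — this is a bridge.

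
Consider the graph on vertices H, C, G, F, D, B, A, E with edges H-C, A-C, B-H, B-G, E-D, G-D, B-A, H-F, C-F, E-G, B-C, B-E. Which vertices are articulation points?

B

Removing B increases the component count from 1 to 2, so B is a cut vertex.
By contrast removing E leaves 1 component; it is not a cut vertex. No other vertex is a cut vertex either.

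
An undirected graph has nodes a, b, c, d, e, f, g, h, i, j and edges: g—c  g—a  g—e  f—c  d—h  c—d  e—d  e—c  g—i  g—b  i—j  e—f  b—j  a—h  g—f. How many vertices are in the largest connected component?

10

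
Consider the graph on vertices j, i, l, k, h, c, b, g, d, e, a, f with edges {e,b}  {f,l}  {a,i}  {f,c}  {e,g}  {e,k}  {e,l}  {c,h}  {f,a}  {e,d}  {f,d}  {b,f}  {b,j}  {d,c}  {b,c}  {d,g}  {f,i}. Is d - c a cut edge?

After removing d - c, the path d-f-c still connects them, so the edge is not a bridge.

No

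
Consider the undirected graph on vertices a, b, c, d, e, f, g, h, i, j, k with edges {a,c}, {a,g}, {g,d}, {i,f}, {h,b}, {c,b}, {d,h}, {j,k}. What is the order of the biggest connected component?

6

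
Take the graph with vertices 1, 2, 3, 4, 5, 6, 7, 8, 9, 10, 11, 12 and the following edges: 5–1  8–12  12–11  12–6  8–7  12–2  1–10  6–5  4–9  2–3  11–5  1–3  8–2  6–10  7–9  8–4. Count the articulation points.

Removing 8 increases the component count from 1 to 2, so 8 is a cut vertex.
By contrast removing 6 leaves 1 component; it is not a cut vertex. No other vertex is a cut vertex either.

1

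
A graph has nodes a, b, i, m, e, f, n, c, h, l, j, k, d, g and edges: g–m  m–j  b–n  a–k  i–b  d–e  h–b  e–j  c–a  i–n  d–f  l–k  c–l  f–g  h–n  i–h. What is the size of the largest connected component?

Starting from a we can reach a, c, k, l. That is one component of size 4.
Starting from b we can reach b, h, i, n. That is one component of size 4.
Starting from d we can reach d, e, f, g, j, m. That is one component of size 6.
The largest has 6 vertices.

6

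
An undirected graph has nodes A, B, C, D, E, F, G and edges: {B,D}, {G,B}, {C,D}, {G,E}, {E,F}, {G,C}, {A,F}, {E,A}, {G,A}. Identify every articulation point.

G

Removing G increases the component count from 1 to 2, so G is a cut vertex.
By contrast removing C leaves 1 component; it is not a cut vertex. No other vertex is a cut vertex either.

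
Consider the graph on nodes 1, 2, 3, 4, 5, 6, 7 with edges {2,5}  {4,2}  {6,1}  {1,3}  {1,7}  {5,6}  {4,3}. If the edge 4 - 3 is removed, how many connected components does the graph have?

1

4 and 3 are still connected via 4-2-5-6-1-3, so the component count stays at 1.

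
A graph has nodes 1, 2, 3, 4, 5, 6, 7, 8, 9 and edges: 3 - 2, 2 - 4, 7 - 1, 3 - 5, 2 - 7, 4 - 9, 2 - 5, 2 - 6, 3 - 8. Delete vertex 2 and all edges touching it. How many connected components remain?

4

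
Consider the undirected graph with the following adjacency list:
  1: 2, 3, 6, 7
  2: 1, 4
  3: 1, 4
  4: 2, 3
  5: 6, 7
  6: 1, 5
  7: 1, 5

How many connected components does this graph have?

1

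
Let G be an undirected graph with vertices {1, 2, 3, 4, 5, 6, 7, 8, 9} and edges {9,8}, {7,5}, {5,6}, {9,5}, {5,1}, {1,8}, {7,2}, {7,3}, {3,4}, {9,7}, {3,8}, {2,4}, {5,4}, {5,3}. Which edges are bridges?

5-6

The edges on the cycle 7-5-3-4-2-7 are not bridges since each lies on that cycle.
But removing 5—6 disconnects 5 from 6 — this is a bridge.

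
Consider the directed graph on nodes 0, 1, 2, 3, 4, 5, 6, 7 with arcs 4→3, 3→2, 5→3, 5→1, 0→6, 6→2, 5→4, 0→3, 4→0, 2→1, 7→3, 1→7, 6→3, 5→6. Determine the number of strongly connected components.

{1, 2, 3, 7} are all mutually reachable — one SCC of size 4.
{6} is an SCC by itself.
{5} is an SCC by itself.
{4} is an SCC by itself.
{0} is an SCC by itself.
That gives 5 strongly connected components.

5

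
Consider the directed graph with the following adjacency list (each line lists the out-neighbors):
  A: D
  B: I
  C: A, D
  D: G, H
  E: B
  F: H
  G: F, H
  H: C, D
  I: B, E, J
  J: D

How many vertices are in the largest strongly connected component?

{A, C, D, F, G, H} are all mutually reachable — one SCC of size 6.
{B, E, I} are all mutually reachable — one SCC of size 3.
{J} is an SCC by itself.
The largest has 6 vertices.

6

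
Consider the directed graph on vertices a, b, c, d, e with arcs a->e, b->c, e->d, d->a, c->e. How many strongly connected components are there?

3

{a, d, e} are all mutually reachable — one SCC of size 3.
{c} is an SCC by itself.
{b} is an SCC by itself.
That gives 3 strongly connected components.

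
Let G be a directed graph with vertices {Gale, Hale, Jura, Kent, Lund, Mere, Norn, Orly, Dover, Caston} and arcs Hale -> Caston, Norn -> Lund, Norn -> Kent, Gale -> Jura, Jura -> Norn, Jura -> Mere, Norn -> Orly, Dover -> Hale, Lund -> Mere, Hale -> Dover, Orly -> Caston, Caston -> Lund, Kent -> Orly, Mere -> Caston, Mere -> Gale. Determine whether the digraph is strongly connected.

There is no directed path from Orly to Hale, so the graph is not strongly connected.

No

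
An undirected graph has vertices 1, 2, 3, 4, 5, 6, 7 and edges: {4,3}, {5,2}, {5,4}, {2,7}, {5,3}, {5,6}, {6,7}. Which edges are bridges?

none

The edges on the cycle 5-4-3-5 are not bridges since each lies on that cycle.
Every edge lies on some cycle, so there are no bridges.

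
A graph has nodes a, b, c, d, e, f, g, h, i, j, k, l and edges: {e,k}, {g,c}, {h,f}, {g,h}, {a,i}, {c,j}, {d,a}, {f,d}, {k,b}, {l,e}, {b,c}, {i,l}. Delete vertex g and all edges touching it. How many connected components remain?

1

With g gone, the remaining components are: {a, b, c, d, e, f, h, i, j, k, l}.
That is 1 component.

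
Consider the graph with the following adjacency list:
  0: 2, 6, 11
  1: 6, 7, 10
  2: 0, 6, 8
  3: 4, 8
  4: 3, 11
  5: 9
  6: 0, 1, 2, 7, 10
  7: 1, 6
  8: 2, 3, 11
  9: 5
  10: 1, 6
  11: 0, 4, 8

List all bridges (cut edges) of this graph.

5-9

The edges on the cycle 8-3-4-11-8 are not bridges since each lies on that cycle.
But removing 9-5 disconnects 9 from 5 — this is a bridge.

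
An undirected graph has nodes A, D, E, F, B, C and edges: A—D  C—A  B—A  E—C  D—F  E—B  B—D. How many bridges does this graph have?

1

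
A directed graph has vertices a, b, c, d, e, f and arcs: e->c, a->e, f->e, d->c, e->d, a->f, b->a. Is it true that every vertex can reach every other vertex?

No

There is no directed path from d to a, so the graph is not strongly connected.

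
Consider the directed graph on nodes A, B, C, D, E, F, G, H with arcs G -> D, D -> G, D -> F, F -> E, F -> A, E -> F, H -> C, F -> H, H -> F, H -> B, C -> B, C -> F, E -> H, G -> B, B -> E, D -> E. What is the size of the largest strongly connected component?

5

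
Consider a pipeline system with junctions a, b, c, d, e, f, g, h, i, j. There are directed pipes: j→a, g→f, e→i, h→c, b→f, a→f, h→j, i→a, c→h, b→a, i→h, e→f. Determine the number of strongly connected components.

9

{c, h} are all mutually reachable — one SCC of size 2.
{a} is an SCC by itself.
{j} is an SCC by itself.
{i} is an SCC by itself.
{e} is an SCC by itself.
(and 4 more singleton SCCs)
That gives 9 strongly connected components.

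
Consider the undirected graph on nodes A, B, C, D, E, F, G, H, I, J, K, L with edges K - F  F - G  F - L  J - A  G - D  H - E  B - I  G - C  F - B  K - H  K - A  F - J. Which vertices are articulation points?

B, F, G, H, K

Removing B increases the component count from 1 to 2, so B is a cut vertex.
Removing F increases the component count from 1 to 4, so F is a cut vertex.
Removing G increases the component count from 1 to 3, so G is a cut vertex.
Likewise H, K are cut vertices.
By contrast removing L leaves 1 component; it is not a cut vertex. No other vertex is a cut vertex either.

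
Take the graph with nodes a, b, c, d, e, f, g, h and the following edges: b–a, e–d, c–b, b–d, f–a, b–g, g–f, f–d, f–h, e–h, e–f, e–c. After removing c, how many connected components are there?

With c gone, the remaining components are: {a, b, d, e, f, g, h}.
That is 1 component.

1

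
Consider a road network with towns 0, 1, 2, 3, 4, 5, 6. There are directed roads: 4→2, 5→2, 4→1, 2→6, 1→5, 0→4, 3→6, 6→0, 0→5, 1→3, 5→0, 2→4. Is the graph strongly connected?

Yes

From 4 we can reach every vertex (0, 1, 2, 3, 4, 5, 6), and every vertex can reach 4 (0, 1, 2, 3, 4, 5, 6). So the whole graph is one strongly connected component.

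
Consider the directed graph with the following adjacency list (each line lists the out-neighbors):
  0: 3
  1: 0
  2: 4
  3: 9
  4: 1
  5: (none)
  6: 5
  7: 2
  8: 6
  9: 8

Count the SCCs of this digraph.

10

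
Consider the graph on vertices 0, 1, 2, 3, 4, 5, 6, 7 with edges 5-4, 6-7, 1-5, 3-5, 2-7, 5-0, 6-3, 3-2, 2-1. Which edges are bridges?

0-5, 4-5

The edges on the cycle 3-2-1-5-3 are not bridges since each lies on that cycle.
But removing 0-5 disconnects 0 from 5; removing 4-5 disconnects 4 from 5 — these are bridges.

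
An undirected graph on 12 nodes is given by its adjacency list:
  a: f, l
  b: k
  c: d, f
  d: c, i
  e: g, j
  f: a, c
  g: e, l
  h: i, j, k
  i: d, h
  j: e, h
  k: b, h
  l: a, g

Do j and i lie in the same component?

From j we can reach a, b, c, d, e, f, g, h, i, j, k, l, which includes i.

Yes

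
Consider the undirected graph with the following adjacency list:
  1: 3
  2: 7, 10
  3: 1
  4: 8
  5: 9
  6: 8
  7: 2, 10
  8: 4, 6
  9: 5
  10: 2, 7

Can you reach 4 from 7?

No

The component containing 7 is {2, 7, 10}, and 4 is not in it.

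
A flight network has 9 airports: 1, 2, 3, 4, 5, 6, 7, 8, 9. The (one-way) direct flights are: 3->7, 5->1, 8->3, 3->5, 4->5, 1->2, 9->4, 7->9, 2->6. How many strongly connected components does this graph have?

{9} is an SCC by itself.
{7} is an SCC by itself.
{2} is an SCC by itself.
{6} is an SCC by itself.
{1} is an SCC by itself.
(and 4 more singleton SCCs)
That gives 9 strongly connected components.

9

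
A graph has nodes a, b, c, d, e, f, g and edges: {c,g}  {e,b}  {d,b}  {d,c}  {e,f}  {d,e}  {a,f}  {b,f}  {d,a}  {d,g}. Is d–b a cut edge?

After removing d–b, the path d-e-b still connects them, so the edge is not a bridge.

No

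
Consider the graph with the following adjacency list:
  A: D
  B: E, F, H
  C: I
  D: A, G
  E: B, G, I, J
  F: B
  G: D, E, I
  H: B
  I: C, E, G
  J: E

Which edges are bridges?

The edges on the cycle E-I-G-E are not bridges since each lies on that cycle.
But removing B-H disconnects B from H; removing E-B disconnects E from B; removing A-D disconnects A from D; removing E-J disconnects E from J — these are bridges.
In total 7 edges are bridges.

A-D, B-E, B-F, B-H, C-I, D-G, E-J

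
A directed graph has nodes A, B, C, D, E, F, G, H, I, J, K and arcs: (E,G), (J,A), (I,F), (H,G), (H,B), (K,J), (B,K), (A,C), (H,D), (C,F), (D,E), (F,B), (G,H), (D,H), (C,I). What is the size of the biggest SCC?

7

{A, B, C, F, I, J, K} are all mutually reachable — one SCC of size 7.
{D, E, G, H} are all mutually reachable — one SCC of size 4.
The largest has 7 vertices.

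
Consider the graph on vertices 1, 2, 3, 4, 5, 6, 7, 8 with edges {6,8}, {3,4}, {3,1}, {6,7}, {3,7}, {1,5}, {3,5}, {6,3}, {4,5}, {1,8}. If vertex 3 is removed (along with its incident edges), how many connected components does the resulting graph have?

With 3 gone, the remaining components are: {2}; {1, 4, 5, 6, 7, 8}.
That is 2 components.

2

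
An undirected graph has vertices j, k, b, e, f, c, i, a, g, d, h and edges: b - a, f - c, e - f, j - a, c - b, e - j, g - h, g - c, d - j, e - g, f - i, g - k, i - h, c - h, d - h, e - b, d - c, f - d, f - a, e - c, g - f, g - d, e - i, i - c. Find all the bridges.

g-k

The edges on the cycle g-f-d-h-g are not bridges since each lies on that cycle.
But removing k - g disconnects k from g — this is a bridge.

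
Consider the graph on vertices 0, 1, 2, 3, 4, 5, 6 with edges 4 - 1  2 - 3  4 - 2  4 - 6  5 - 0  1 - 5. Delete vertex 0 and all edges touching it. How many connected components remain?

1

With 0 gone, the remaining components are: {1, 2, 3, 4, 5, 6}.
That is 1 component.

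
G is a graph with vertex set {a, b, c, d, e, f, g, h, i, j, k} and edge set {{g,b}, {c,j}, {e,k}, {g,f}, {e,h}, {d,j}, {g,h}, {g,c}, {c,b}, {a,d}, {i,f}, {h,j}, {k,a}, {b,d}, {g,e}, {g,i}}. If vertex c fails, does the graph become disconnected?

No

Deleting c leaves 1 component (was 1) (its neighbors b, g, j remain connected to each other), so c is not a cut vertex.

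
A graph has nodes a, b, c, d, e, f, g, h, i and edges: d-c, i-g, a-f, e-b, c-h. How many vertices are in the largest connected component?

3

Starting from g we can reach g, i. That is one component of size 2.
Starting from a we can reach a, f. That is one component of size 2.
Starting from b we can reach b, e. That is one component of size 2.
Starting from c we can reach c, d, h. That is one component of size 3.
The largest has 3 vertices.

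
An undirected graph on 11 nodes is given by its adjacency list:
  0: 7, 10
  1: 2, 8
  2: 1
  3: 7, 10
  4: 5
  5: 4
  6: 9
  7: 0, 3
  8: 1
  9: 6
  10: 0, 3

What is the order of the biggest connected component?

Starting from 4 we can reach 4, 5. That is one component of size 2.
Starting from 6 we can reach 6, 9. That is one component of size 2.
Starting from 1 we can reach 1, 2, 8. That is one component of size 3.
Starting from 0 we can reach 0, 3, 7, 10. That is one component of size 4.
The largest has 4 vertices.

4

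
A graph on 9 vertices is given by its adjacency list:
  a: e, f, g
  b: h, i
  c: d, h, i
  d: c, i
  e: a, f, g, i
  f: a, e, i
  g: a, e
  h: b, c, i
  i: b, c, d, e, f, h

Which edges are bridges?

none

The edges on the cycle i-d-c-i are not bridges since each lies on that cycle.
Every edge lies on some cycle, so there are no bridges.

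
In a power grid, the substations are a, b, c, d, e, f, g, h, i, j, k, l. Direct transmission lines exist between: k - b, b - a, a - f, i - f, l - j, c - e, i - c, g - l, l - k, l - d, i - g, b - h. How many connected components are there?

1

Starting from a we can reach a, b, c, d, e, f, g, h, i, j, k, l. That is one component of size 12.
Total: 1 component.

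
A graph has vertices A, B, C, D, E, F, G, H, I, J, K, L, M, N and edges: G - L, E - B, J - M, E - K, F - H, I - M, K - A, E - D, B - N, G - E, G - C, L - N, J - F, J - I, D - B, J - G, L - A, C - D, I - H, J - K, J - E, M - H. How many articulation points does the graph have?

Removing J increases the component count from 1 to 2, so J is a cut vertex.
By contrast removing L leaves 1 component; it is not a cut vertex. No other vertex is a cut vertex either.

1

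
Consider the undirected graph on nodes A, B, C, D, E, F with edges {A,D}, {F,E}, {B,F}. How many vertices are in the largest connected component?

C is isolated — a component by itself.
Starting from A we can reach A, D. That is one component of size 2.
Starting from B we can reach B, E, F. That is one component of size 3.
The largest has 3 vertices.

3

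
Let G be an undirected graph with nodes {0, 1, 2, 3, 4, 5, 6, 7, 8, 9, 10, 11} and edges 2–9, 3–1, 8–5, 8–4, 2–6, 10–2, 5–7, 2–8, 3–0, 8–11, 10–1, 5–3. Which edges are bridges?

The edges on the cycle 10-2-8-5-3-1-10 are not bridges since each lies on that cycle.
But removing 2–6 disconnects 2 from 6; removing 8–11 disconnects 8 from 11; removing 8–4 disconnects 8 from 4; removing 7–5 disconnects 7 from 5 — these are bridges.
In total 6 edges are bridges.

0-3, 11-8, 2-6, 2-9, 4-8, 5-7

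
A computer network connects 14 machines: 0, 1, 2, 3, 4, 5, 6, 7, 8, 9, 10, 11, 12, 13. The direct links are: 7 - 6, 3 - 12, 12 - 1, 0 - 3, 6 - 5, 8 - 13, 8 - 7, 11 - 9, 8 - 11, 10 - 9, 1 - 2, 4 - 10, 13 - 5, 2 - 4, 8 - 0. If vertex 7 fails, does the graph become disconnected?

No

Deleting 7 leaves 1 component (was 1) (its neighbors 6, 8 remain connected to each other), so 7 is not a cut vertex.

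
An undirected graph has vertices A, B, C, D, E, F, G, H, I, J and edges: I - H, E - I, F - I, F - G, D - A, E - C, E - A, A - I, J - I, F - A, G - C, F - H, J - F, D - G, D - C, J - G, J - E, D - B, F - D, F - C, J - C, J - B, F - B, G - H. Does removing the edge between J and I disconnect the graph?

After removing J - I, the path J-F-I still connects them, so the edge is not a bridge.

No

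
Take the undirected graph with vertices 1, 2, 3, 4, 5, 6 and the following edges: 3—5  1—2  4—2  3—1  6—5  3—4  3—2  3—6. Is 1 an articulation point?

Deleting 1 leaves 1 component (was 1) (its neighbors 2, 3 remain connected to each other), so 1 is not a cut vertex.

No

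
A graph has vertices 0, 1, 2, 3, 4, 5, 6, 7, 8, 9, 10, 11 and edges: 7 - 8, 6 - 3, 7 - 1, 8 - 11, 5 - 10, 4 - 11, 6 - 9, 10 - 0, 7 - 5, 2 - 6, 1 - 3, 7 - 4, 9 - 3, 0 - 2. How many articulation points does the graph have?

1

Removing 7 increases the component count from 1 to 2, so 7 is a cut vertex.
By contrast removing 6 leaves 1 component; it is not a cut vertex. No other vertex is a cut vertex either.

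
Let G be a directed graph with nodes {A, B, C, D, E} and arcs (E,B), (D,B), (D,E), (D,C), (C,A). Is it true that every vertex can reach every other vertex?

No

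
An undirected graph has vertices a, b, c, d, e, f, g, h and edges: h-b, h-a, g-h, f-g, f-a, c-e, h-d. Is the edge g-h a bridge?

No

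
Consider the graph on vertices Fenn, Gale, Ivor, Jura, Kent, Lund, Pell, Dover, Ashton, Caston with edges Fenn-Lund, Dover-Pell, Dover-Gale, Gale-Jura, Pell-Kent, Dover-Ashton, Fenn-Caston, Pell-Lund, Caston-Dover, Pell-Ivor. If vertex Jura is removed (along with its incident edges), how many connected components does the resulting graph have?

With Jura gone, the remaining components are: {Fenn, Gale, Ivor, Kent, Lund, Pell, Dover, Ashton, Caston}.
That is 1 component.

1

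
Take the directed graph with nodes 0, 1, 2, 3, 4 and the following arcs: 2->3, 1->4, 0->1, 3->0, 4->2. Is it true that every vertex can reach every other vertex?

Yes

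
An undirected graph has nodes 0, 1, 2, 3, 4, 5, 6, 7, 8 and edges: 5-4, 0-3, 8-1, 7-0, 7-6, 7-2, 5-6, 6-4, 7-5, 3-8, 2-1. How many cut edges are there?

0

The edges on the cycle 7-0-3-8-1-2-7 are not bridges since each lies on that cycle.
Every edge lies on some cycle, so there are no bridges.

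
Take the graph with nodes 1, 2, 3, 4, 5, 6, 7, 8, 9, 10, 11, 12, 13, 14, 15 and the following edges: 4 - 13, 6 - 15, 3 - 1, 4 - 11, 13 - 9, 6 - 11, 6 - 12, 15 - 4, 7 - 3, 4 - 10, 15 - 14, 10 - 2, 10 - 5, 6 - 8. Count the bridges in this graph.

10

The edges on the cycle 6-15-4-11-6 are not bridges since each lies on that cycle.
But removing 15 - 14 disconnects 15 from 14; removing 4 - 13 disconnects 4 from 13; removing 6 - 12 disconnects 6 from 12; removing 10 - 5 disconnects 10 from 5 — these are bridges.
In total 10 edges are bridges.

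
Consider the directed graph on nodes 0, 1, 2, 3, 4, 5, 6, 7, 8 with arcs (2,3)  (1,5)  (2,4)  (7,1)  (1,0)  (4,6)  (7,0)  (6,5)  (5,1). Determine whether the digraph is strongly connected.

There is no directed path from 2 to 7, so the graph is not strongly connected.

No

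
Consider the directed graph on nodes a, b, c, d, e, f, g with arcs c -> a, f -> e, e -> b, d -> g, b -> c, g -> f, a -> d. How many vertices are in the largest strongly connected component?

7

{a, b, c, d, e, f, g} are all mutually reachable — one SCC of size 7.
The largest has 7 vertices.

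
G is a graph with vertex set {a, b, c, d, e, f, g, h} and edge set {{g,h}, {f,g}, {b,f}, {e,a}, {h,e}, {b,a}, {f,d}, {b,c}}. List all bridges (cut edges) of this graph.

b-c, d-f

The edges on the cycle b-f-g-h-e-a-b are not bridges since each lies on that cycle.
But removing f - d disconnects f from d; removing b - c disconnects b from c — these are bridges.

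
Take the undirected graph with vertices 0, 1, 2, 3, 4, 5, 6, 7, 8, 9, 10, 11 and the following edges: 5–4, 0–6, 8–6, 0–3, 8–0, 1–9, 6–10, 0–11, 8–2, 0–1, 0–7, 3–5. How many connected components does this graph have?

1

Starting from 0 we can reach 0, 1, 2, 3, 4, 5, 6, 7, 8, 9, 10, 11. That is one component of size 12.
Total: 1 component.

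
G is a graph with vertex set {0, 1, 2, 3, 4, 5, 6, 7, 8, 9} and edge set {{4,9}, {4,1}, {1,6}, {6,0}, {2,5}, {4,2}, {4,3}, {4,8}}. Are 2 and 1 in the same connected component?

Yes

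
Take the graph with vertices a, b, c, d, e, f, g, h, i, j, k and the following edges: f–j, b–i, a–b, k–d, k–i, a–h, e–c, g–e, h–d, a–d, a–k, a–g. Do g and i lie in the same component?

From g we can reach a, b, c, d, e, g, h, i, k, which includes i.

Yes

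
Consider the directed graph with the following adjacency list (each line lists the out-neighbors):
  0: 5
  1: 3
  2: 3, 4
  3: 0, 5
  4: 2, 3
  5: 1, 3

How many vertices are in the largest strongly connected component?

4

{0, 1, 3, 5} are all mutually reachable — one SCC of size 4.
{2, 4} are all mutually reachable — one SCC of size 2.
The largest has 4 vertices.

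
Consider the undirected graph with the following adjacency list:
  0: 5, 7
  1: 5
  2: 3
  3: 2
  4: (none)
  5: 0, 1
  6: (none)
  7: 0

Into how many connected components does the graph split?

6 is isolated — a component by itself.
4 is isolated — a component by itself.
Starting from 2 we can reach 2, 3. That is one component of size 2.
Starting from 0 we can reach 0, 1, 5, 7. That is one component of size 4.
Total: 4 components.

4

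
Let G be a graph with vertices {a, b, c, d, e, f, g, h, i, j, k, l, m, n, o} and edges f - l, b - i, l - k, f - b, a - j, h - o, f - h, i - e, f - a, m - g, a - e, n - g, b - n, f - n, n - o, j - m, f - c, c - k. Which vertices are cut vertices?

f

Removing f increases the component count from 2 to 3, so f is a cut vertex.
By contrast removing i leaves 2 components; it is not a cut vertex. No other vertex is a cut vertex either.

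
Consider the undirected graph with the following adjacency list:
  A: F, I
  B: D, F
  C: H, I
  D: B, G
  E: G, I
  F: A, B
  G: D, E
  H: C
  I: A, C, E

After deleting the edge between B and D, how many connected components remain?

1

B and D are still connected via B-F-A-I-E-G-D, so the component count stays at 1.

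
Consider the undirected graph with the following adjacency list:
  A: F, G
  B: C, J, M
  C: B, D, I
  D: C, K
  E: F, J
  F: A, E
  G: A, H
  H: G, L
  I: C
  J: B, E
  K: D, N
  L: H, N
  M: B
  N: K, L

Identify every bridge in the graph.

B-M, C-I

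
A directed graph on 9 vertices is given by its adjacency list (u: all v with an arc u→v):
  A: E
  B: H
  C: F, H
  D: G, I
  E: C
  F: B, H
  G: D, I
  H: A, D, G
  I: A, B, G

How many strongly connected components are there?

1

{A, B, C, D, E, F, G, H, I} are all mutually reachable — one SCC of size 9.
That gives 1 strongly connected component.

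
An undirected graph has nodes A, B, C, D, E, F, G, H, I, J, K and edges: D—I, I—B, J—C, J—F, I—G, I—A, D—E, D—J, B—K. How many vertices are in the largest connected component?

10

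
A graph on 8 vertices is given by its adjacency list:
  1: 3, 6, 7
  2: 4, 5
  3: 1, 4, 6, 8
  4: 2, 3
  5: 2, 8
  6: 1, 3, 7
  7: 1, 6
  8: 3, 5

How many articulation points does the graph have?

1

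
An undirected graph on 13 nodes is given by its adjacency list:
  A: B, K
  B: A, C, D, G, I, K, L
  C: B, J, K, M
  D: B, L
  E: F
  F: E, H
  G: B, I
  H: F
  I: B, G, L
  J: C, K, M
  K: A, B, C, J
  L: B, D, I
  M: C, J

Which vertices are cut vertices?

B, F

Removing B increases the component count from 2 to 3, so B is a cut vertex.
Removing F increases the component count from 2 to 3, so F is a cut vertex.
By contrast removing K leaves 2 components; it is not a cut vertex. No other vertex is a cut vertex either.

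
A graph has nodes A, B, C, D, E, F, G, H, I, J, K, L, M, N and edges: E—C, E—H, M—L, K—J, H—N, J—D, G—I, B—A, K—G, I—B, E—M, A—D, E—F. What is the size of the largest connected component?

7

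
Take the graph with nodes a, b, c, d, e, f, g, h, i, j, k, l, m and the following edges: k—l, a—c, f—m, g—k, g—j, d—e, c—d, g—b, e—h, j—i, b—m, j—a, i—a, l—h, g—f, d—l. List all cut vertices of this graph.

Removing g increases the component count from 1 to 2, so g is a cut vertex.
By contrast removing j leaves 1 component; it is not a cut vertex. No other vertex is a cut vertex either.

g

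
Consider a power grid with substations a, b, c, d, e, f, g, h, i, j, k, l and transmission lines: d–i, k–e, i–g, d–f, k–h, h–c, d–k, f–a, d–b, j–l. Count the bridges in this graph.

removing h–k disconnects h from k; removing f–d disconnects f from d; removing h–c disconnects h from c; removing k–d disconnects k from d — these are bridges.
In total 10 edges are bridges.

10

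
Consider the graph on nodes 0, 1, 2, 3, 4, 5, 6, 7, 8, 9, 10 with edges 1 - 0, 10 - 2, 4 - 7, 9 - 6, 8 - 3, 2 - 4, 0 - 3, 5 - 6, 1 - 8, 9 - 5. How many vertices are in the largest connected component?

Starting from 5 we can reach 5, 6, 9. That is one component of size 3.
Starting from 0 we can reach 0, 1, 3, 8. That is one component of size 4.
Starting from 2 we can reach 2, 4, 7, 10. That is one component of size 4.
The largest has 4 vertices.

4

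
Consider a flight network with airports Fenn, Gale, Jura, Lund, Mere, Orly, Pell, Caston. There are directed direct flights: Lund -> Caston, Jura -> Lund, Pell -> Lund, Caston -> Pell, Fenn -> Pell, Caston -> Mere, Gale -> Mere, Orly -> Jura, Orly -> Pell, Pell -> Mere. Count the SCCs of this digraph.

{Lund, Pell, Caston} are all mutually reachable — one SCC of size 3.
{Mere} is an SCC by itself.
{Orly} is an SCC by itself.
{Gale} is an SCC by itself.
{Fenn} is an SCC by itself.
(and 1 more singleton SCC)
That gives 6 strongly connected components.

6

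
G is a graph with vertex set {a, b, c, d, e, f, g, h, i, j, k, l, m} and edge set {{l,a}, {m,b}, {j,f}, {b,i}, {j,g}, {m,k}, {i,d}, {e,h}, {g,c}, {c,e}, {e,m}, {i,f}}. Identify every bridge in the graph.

a-l, d-i, e-h, k-m

The edges on the cycle j-g-c-e-m-b-i-f-j are not bridges since each lies on that cycle.
But removing k–m disconnects k from m; removing l–a disconnects l from a; removing d–i disconnects d from i; removing h–e disconnects h from e — these are bridges.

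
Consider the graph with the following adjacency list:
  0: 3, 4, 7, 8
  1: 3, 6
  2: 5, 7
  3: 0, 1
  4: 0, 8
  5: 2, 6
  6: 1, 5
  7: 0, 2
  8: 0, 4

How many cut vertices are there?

Removing 0 increases the component count from 1 to 2, so 0 is a cut vertex.
By contrast removing 2 leaves 1 component; it is not a cut vertex. No other vertex is a cut vertex either.

1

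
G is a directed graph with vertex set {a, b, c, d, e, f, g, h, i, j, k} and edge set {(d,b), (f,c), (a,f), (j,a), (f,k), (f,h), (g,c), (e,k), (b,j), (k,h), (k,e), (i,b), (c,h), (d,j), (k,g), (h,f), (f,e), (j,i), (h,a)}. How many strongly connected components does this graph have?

3

{a, c, e, f, g, h, k} are all mutually reachable — one SCC of size 7.
{b, i, j} are all mutually reachable — one SCC of size 3.
{d} is an SCC by itself.
That gives 3 strongly connected components.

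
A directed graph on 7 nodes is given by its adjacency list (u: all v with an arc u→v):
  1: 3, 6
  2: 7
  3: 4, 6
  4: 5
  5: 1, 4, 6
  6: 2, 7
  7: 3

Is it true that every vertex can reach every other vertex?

From 6 we can reach every vertex (1, 2, 3, 4, 5, 6, 7), and every vertex can reach 6 (1, 2, 3, 4, 5, 6, 7). So the whole graph is one strongly connected component.

Yes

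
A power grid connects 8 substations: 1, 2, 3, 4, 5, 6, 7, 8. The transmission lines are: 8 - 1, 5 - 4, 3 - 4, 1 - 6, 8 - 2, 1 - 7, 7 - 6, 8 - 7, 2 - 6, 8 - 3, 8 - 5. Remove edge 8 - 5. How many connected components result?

8 and 5 are still connected via 8-3-4-5, so the component count stays at 1.

1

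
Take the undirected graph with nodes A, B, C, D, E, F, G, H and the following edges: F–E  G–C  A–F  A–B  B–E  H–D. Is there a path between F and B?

Yes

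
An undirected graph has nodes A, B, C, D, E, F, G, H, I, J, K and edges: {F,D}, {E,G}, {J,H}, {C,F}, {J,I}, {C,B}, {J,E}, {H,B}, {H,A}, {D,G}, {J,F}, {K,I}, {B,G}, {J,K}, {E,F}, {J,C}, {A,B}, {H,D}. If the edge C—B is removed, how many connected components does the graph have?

C and B are still connected via C-J-H-B, so the component count stays at 1.

1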